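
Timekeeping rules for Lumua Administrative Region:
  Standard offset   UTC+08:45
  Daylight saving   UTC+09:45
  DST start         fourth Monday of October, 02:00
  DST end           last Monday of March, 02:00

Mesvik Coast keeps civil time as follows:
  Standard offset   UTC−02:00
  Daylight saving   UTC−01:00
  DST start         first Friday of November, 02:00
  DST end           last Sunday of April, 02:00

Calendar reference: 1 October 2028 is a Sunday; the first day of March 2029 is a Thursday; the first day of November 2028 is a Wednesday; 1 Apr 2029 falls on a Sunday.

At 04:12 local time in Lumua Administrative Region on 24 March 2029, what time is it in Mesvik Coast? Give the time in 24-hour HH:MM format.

1 October 2028 is a Sunday, so the first Monday is October 2 and the fourth is October 23.
1 March 2029 is a Thursday, so Mondays fall on 5, 12, 19, 26; the last is March 26.
24 March 2029 falls between 23 October 2028 and 26 March 2029, so daylight saving is in effect and Lumua Administrative Region is at UTC+09:45.
04:12 Lumua Administrative Region − 9h45m = 18:27 UTC (rolling into the previous day, 23 March 2029).
1 November 2028 is a Wednesday, so the first Friday is November 3.
1 April 2029 is a Sunday, so Sundays fall on 1, 8, 15, 22, 29; the last is April 29.
At the standard offset (UTC−02:00), 18:27 UTC − 2h = 16:27 Mesvik Coast standard time.
The standard-time date in Mesvik Coast, 23 March 2029, lies within the daylight-saving period (3 November 2028 – 29 April 2029), so Mesvik Coast is on daylight time, UTC−01:00.
18:27 UTC − 1h = 17:27 Mesvik Coast.

17:27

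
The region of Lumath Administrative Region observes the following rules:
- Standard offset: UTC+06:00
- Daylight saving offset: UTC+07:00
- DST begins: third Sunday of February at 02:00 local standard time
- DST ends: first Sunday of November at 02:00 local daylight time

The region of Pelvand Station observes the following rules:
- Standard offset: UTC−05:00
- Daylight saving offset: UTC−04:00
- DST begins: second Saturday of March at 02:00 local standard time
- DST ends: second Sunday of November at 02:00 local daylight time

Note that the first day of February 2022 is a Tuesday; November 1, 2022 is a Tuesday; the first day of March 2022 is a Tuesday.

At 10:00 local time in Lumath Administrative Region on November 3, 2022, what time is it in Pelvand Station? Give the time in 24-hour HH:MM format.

1 February 2022 is a Tuesday, so the first Sunday is February 6 and the third is February 20.
1 November 2022 is a Tuesday, so the first Sunday is November 6.
Daylight saving runs 20 February – 6 November; November 3, 2022 is inside that window, so Lumath Administrative Region is at UTC+07:00.
10:00 Lumath Administrative Region − 7h = 03:00 UTC.
1 March 2022 is a Tuesday, so the first Saturday is March 5 and the second is March 12.
1 November 2022 is a Tuesday, so the first Sunday is November 6 and the second is November 13.
At the standard offset (UTC−05:00), 03:00 UTC − 5h = 22:00 Pelvand Station standard time (rolling into the previous day, 2 November 2022).
The standard-time date in Pelvand Station, November 2, 2022, falls between 12 March and 13 November, so daylight saving is in effect and Pelvand Station is at UTC−04:00.
03:00 UTC − 4h = 23:00 Pelvand Station (rolling into the previous day, 2 November 2022).

23:00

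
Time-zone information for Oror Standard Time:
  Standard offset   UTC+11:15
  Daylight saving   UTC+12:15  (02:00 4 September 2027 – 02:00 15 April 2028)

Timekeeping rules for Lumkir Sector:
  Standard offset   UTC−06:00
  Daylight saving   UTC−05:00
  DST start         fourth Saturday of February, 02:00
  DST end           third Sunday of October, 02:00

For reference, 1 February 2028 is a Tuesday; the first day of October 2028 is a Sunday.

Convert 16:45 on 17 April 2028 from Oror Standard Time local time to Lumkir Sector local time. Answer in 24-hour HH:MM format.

00:30

Daylight saving runs 4 September 2027 – 15 April 2028; 17 April 2028 is outside that window, so Oror Standard Time is on standard time at UTC+11:15.
16:45 Oror Standard Time − 11h15m = 05:30 UTC.
1 February 2028 is a Tuesday, so the first Saturday is February 5 and the fourth is February 26.
1 October 2028 is a Sunday, so the first Sunday is October 1 and the third is October 15.
At the standard offset (UTC−06:00), 05:30 UTC − 6h = 23:30 Lumkir Sector standard time (rolling into the previous day, 16 April 2028).
Daylight saving runs 26 February – 15 October; the standard-time date in Lumkir Sector, 16 April 2028, is inside that window, so Lumkir Sector is at UTC−05:00.
05:30 UTC − 5h = 00:30 Lumkir Sector.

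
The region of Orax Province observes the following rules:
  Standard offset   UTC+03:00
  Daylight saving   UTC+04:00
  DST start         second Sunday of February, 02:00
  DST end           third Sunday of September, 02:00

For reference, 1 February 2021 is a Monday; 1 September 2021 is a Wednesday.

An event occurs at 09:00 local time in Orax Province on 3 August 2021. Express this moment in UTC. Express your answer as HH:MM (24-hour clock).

1 February 2021 is a Monday, so the first Sunday is February 7 and the second is February 14.
1 September 2021 is a Wednesday, so the first Sunday is September 5 and the third is September 19.
3 August 2021 lies within the daylight-saving period (14 February – 19 September), so Orax Province is on daylight time, UTC+04:00.
09:00 local − 4h = 05:00 UTC.

05:00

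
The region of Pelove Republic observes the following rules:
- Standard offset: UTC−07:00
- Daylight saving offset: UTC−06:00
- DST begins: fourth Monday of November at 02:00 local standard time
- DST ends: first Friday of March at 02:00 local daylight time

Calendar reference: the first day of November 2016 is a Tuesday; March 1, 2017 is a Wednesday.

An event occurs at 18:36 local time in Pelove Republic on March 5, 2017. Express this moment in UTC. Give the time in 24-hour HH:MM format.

01:36

1 November 2016 is a Tuesday, so the first Monday is November 7 and the fourth is November 28.
1 March 2017 is a Wednesday, so the first Friday is March 3.
Daylight saving runs 28 November 2016 – 3 March 2017; March 5, 2017 is outside that window, so Pelove Republic is on standard time at UTC−07:00.
18:36 local + 7h = 01:36 UTC (rolling into the next day, 6 March 2017).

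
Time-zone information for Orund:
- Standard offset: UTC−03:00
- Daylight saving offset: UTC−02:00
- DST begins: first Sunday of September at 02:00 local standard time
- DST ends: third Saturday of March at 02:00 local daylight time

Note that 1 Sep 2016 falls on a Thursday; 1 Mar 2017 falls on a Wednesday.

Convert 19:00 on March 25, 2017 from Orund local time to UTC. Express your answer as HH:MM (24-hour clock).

22:00

1 September 2016 is a Thursday, so the first Sunday is September 4.
1 March 2017 is a Wednesday, so the first Saturday is March 4 and the third is March 18.
Daylight saving runs 4 September 2016 – 18 March 2017; March 25, 2017 is outside that window, so Orund is on standard time at UTC−03:00.
19:00 local + 3h = 22:00 UTC.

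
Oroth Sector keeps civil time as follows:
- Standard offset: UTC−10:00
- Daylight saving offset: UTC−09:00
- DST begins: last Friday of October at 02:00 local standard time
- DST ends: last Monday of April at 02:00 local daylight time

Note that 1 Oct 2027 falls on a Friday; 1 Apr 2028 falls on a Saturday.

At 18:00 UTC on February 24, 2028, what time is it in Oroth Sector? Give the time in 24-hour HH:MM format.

09:00

1 October 2027 is a Friday, so Fridays fall on 1, 8, 15, 22, 29; the last is October 29.
1 April 2028 is a Saturday, so Mondays fall on 3, 10, 17, 24; the last is April 24.
At the standard offset (UTC−10:00), 18:00 UTC − 10h = 08:00 Oroth Sector standard time.
Daylight saving runs 29 October 2027 – 24 April 2028; the standard-time date in Oroth Sector, February 24, 2028, is inside that window, so Oroth Sector is at UTC−09:00.
18:00 UTC − 9h = 09:00 local.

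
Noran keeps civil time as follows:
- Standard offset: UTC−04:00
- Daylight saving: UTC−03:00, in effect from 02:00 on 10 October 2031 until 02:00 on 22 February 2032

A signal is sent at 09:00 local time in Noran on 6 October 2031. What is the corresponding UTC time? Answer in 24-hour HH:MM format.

6 October 2031 is outside the daylight-saving period (10 October 2031 – 22 February 2032), so Noran is on standard time, UTC−04:00.
09:00 local + 4h = 13:00 UTC.

13:00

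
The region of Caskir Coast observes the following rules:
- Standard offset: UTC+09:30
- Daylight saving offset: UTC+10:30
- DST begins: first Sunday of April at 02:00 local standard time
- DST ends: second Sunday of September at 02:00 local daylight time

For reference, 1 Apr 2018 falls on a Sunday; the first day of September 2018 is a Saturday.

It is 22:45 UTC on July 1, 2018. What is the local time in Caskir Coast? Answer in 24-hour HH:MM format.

09:15

1 April 2018 is a Sunday, so the first Sunday is April 1.
1 September 2018 is a Saturday, so the first Sunday is September 2 and the second is September 9.
At the standard offset (UTC+09:30), 22:45 UTC + 9h30m = 08:15 Caskir Coast standard time (rolling into the next day, 2 July 2018).
The standard-time date in Caskir Coast, July 2, 2018, lies within the daylight-saving period (1 April – 9 September), so Caskir Coast is on daylight time, UTC+10:30.
22:45 UTC + 10h30m = 09:15 local (rolling into the next day, 2 July 2018).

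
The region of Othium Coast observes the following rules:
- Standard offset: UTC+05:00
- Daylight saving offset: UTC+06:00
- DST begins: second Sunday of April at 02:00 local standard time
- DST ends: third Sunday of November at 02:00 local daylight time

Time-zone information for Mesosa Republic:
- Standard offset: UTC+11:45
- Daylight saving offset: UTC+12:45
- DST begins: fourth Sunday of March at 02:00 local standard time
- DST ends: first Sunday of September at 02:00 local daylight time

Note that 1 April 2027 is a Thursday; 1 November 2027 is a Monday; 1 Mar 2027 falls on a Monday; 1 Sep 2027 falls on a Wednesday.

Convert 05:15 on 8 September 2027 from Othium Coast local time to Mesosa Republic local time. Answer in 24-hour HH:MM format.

1 April 2027 is a Thursday, so the first Sunday is April 4 and the second is April 11.
1 November 2027 is a Monday, so the first Sunday is November 7 and the third is November 21.
Daylight saving runs 11 April – 21 November; 8 September 2027 is inside that window, so Othium Coast is at UTC+06:00.
05:15 Othium Coast − 6h = 23:15 UTC (rolling into the previous day, 7 September 2027).
1 March 2027 is a Monday, so the first Sunday is March 7 and the fourth is March 28.
1 September 2027 is a Wednesday, so the first Sunday is September 5.
At the standard offset (UTC+11:45), 23:15 UTC + 11h45m = 11:00 Mesosa Republic standard time (rolling into the next day, 8 September 2027).
The standard-time date in Mesosa Republic, 8 September 2027, does not fall between 28 March and 5 September, so daylight saving is not in effect and Mesosa Republic is at UTC+11:45.
23:15 UTC + 11h45m = 11:00 Mesosa Republic (rolling into the next day, 8 September 2027).

11:00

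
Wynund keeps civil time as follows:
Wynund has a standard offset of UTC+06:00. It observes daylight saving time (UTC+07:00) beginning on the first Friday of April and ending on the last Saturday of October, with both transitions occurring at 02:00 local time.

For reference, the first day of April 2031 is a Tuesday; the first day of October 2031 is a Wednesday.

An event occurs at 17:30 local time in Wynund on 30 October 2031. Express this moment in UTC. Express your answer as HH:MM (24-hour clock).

1 April 2031 is a Tuesday, so the first Friday is April 4.
1 October 2031 is a Wednesday, so Saturdays fall on 4, 11, 18, 25; the last is October 25.
30 October 2031 does not fall between 4 April and 25 October, so daylight saving is not in effect and Wynund is at UTC+06:00.
17:30 local − 6h = 11:30 UTC.

11:30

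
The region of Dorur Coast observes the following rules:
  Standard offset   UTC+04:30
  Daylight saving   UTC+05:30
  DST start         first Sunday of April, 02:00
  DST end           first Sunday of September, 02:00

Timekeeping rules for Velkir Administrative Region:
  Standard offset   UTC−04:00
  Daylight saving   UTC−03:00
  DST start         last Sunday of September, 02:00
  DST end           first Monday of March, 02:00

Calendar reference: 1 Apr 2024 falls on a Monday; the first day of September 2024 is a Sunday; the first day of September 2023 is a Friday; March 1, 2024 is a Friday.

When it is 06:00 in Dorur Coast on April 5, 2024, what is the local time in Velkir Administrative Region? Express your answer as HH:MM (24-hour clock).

1 April 2024 is a Monday, so the first Sunday is April 7.
1 September 2024 is a Sunday, so the first Sunday is September 1.
April 5, 2024 does not fall between 7 April and 1 September, so daylight saving is not in effect and Dorur Coast is at UTC+04:30.
06:00 Dorur Coast − 4h30m = 01:30 UTC.
1 September 2023 is a Friday, so Sundays fall on 3, 10, 17, 24; the last is September 24.
1 March 2024 is a Friday, so the first Monday is March 4.
At the standard offset (UTC−04:00), 01:30 UTC − 4h = 21:30 Velkir Administrative Region standard time (rolling into the previous day, 4 April 2024).
Daylight saving runs 24 September 2023 – 4 March 2024; the standard-time date in Velkir Administrative Region, April 4, 2024, is outside that window, so Velkir Administrative Region is on standard time at UTC−04:00.
01:30 UTC − 4h = 21:30 Velkir Administrative Region (rolling into the previous day, 4 April 2024).

21:30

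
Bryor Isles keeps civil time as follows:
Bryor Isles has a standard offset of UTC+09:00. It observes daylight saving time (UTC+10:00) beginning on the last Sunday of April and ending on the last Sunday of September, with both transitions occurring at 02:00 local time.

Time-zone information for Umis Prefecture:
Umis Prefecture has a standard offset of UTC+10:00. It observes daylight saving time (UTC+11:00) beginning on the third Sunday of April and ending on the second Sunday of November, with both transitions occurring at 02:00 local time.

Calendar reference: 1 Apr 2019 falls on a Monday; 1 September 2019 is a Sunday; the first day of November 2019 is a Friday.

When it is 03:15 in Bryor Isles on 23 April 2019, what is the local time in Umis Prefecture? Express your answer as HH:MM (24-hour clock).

05:15

1 April 2019 is a Monday, so Sundays fall on 7, 14, 21, 28; the last is April 28.
1 September 2019 is a Sunday, so Sundays fall on 1, 8, 15, 22, 29; the last is September 29.
Daylight saving runs 28 April – 29 September; 23 April 2019 is outside that window, so Bryor Isles is on standard time at UTC+09:00.
03:15 Bryor Isles − 9h = 18:15 UTC (rolling into the previous day, 22 April 2019).
1 April 2019 is a Monday, so the first Sunday is April 7 and the third is April 21.
1 November 2019 is a Friday, so the first Sunday is November 3 and the second is November 10.
At the standard offset (UTC+10:00), 18:15 UTC + 10h = 04:15 Umis Prefecture standard time (rolling into the next day, 23 April 2019).
Daylight saving runs 21 April – 10 November; the standard-time date in Umis Prefecture, 23 April 2019, is inside that window, so Umis Prefecture is at UTC+11:00.
18:15 UTC + 11h = 05:15 Umis Prefecture (rolling into the next day, 23 April 2019).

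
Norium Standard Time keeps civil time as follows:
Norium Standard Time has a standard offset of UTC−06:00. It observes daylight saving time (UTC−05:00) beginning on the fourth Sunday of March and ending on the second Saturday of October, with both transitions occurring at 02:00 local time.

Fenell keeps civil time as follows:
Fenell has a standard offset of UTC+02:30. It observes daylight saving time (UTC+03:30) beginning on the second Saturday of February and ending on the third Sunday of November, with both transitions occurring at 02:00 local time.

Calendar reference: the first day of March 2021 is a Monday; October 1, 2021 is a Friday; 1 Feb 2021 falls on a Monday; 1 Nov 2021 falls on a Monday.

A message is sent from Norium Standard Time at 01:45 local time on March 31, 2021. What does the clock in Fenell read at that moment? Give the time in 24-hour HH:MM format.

1 March 2021 is a Monday, so the first Sunday is March 7 and the fourth is March 28.
1 October 2021 is a Friday, so the first Saturday is October 2 and the second is October 9.
March 31, 2021 lies within the daylight-saving period (28 March – 9 October), so Norium Standard Time is on daylight time, UTC−05:00.
01:45 Norium Standard Time + 5h = 06:45 UTC.
1 February 2021 is a Monday, so the first Saturday is February 6 and the second is February 13.
1 November 2021 is a Monday, so the first Sunday is November 7 and the third is November 21.
At the standard offset (UTC+02:30), 06:45 UTC + 2h30m = 09:15 Fenell standard time.
The standard-time date in Fenell, March 31, 2021, falls between 13 February and 21 November, so daylight saving is in effect and Fenell is at UTC+03:30.
06:45 UTC + 3h30m = 10:15 Fenell.

10:15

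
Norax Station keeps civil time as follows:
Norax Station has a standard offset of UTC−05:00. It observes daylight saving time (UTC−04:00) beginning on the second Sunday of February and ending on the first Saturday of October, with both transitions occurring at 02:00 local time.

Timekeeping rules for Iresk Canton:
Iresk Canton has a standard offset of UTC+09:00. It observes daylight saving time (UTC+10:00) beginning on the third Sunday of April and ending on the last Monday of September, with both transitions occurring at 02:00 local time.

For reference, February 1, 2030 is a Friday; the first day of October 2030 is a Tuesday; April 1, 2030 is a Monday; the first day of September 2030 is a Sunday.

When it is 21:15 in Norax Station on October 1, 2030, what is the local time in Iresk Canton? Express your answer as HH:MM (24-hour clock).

10:15

1 February 2030 is a Friday, so the first Sunday is February 3 and the second is February 10.
1 October 2030 is a Tuesday, so the first Saturday is October 5.
Daylight saving runs 10 February – 5 October; October 1, 2030 is inside that window, so Norax Station is at UTC−04:00.
21:15 Norax Station + 4h = 01:15 UTC (rolling into the next day, 2 October 2030).
1 April 2030 is a Monday, so the first Sunday is April 7 and the third is April 21.
1 September 2030 is a Sunday, so Mondays fall on 2, 9, 16, 23, 30; the last is September 30.
At the standard offset (UTC+09:00), 01:15 UTC + 9h = 10:15 Iresk Canton standard time.
The standard-time date in Iresk Canton, October 2, 2030, is outside the daylight-saving period (21 April – 30 September), so Iresk Canton is on standard time, UTC+09:00.
01:15 UTC + 9h = 10:15 Iresk Canton.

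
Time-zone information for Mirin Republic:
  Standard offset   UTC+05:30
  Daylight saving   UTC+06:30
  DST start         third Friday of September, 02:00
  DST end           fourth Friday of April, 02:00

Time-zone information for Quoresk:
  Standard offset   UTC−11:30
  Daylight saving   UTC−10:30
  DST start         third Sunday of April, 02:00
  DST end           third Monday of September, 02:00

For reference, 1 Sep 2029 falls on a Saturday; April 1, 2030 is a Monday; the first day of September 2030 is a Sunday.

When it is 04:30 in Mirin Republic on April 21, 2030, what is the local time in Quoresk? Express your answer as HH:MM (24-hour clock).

1 September 2029 is a Saturday, so the first Friday is September 7 and the third is September 21.
1 April 2030 is a Monday, so the first Friday is April 5 and the fourth is April 26.
April 21, 2030 falls between 21 September 2029 and 26 April 2030, so daylight saving is in effect and Mirin Republic is at UTC+06:30.
04:30 Mirin Republic − 6h30m = 22:00 UTC (rolling into the previous day, 20 April 2030).
1 April 2030 is a Monday, so the first Sunday is April 7 and the third is April 21.
1 September 2030 is a Sunday, so the first Monday is September 2 and the third is September 16.
At the standard offset (UTC−11:30), 22:00 UTC − 11h30m = 10:30 Quoresk standard time.
The standard-time date in Quoresk, April 20, 2030, does not fall between 21 April and 16 September, so daylight saving is not in effect and Quoresk is at UTC−11:30.
22:00 UTC − 11h30m = 10:30 Quoresk.

10:30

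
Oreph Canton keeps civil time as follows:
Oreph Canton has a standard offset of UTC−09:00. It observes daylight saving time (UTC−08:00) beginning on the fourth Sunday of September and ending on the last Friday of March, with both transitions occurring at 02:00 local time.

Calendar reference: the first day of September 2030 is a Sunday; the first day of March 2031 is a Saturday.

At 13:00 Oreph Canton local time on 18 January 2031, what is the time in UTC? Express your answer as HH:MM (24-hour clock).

21:00

1 September 2030 is a Sunday, so the first Sunday is September 1 and the fourth is September 22.
1 March 2031 is a Saturday, so Fridays fall on 7, 14, 21, 28; the last is March 28.
18 January 2031 lies within the daylight-saving period (22 September 2030 – 28 March 2031), so Oreph Canton is on daylight time, UTC−08:00.
13:00 local + 8h = 21:00 UTC.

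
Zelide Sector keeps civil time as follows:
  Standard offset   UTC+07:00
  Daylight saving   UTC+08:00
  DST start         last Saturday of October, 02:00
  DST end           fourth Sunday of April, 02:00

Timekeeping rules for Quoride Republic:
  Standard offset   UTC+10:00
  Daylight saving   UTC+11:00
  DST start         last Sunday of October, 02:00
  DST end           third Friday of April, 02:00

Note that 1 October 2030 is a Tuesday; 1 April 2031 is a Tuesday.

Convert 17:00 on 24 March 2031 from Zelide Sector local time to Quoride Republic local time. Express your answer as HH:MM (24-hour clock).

1 October 2030 is a Tuesday, so Saturdays fall on 5, 12, 19, 26; the last is October 26.
1 April 2031 is a Tuesday, so the first Sunday is April 6 and the fourth is April 27.
Daylight saving runs 26 October 2030 – 27 April 2031; 24 March 2031 is inside that window, so Zelide Sector is at UTC+08:00.
17:00 Zelide Sector − 8h = 09:00 UTC.
1 October 2030 is a Tuesday, so Sundays fall on 6, 13, 20, 27; the last is October 27.
1 April 2031 is a Tuesday, so the first Friday is April 4 and the third is April 18.
At the standard offset (UTC+10:00), 09:00 UTC + 10h = 19:00 Quoride Republic standard time.
Daylight saving runs 27 October 2030 – 18 April 2031; the standard-time date in Quoride Republic, 24 March 2031, is inside that window, so Quoride Republic is at UTC+11:00.
09:00 UTC + 11h = 20:00 Quoride Republic.

20:00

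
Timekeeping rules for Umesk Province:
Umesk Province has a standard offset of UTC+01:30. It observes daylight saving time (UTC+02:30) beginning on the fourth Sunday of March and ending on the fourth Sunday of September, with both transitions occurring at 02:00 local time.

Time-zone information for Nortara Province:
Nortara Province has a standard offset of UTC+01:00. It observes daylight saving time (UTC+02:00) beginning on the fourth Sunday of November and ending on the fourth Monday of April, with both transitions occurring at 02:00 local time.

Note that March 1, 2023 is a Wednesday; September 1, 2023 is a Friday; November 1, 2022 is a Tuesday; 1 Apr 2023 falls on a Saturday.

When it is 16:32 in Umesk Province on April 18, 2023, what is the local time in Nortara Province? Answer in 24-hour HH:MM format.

1 March 2023 is a Wednesday, so the first Sunday is March 5 and the fourth is March 26.
1 September 2023 is a Friday, so the first Sunday is September 3 and the fourth is September 24.
April 18, 2023 falls between 26 March and 24 September, so daylight saving is in effect and Umesk Province is at UTC+02:30.
16:32 Umesk Province − 2h30m = 14:02 UTC.
1 November 2022 is a Tuesday, so the first Sunday is November 6 and the fourth is November 27.
1 April 2023 is a Saturday, so the first Monday is April 3 and the fourth is April 24.
At the standard offset (UTC+01:00), 14:02 UTC + 1h = 15:02 Nortara Province standard time.
Daylight saving runs 27 November 2022 – 24 April 2023; the standard-time date in Nortara Province, April 18, 2023, is inside that window, so Nortara Province is at UTC+02:00.
14:02 UTC + 2h = 16:02 Nortara Province.

16:02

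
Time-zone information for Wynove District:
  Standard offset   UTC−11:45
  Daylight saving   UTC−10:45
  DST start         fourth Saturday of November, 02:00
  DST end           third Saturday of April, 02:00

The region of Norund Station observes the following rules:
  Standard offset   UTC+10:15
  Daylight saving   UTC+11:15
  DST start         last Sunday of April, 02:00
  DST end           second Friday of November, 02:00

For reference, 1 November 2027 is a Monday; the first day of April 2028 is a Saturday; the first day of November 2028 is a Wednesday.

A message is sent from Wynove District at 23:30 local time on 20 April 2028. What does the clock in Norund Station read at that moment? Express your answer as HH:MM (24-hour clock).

21:30

1 November 2027 is a Monday, so the first Saturday is November 6 and the fourth is November 27.
1 April 2028 is a Saturday, so the first Saturday is April 1 and the third is April 15.
20 April 2028 does not fall between 27 November 2027 and 15 April 2028, so daylight saving is not in effect and Wynove District is at UTC−11:45.
23:30 Wynove District + 11h45m = 11:15 UTC (rolling into the next day, 21 April 2028).
1 April 2028 is a Saturday, so Sundays fall on 2, 9, 16, 23, 30; the last is April 30.
1 November 2028 is a Wednesday, so the first Friday is November 3 and the second is November 10.
At the standard offset (UTC+10:15), 11:15 UTC + 10h15m = 21:30 Norund Station standard time.
Daylight saving runs 30 April – 10 November; the standard-time date in Norund Station, 21 April 2028, is outside that window, so Norund Station is on standard time at UTC+10:15.
11:15 UTC + 10h15m = 21:30 Norund Station.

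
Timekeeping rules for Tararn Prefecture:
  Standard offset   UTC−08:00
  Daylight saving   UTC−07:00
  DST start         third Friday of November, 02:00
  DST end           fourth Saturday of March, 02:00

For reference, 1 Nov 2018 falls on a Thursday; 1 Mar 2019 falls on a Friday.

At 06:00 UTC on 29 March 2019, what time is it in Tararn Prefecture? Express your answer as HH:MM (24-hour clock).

22:00

1 November 2018 is a Thursday, so the first Friday is November 2 and the third is November 16.
1 March 2019 is a Friday, so the first Saturday is March 2 and the fourth is March 23.
At the standard offset (UTC−08:00), 06:00 UTC − 8h = 22:00 Tararn Prefecture standard time (rolling into the previous day, 28 March 2019).
The standard-time date in Tararn Prefecture, 28 March 2019, does not fall between 16 November 2018 and 23 March 2019, so daylight saving is not in effect and Tararn Prefecture is at UTC−08:00.
06:00 UTC − 8h = 22:00 local (rolling into the previous day, 28 March 2019).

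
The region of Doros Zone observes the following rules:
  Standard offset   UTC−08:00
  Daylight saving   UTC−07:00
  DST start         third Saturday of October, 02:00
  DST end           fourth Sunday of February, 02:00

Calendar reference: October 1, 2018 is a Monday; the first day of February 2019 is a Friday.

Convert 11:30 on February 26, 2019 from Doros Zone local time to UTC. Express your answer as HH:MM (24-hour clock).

19:30

1 October 2018 is a Monday, so the first Saturday is October 6 and the third is October 20.
1 February 2019 is a Friday, so the first Sunday is February 3 and the fourth is February 24.
February 26, 2019 is outside the daylight-saving period (20 October 2018 – 24 February 2019), so Doros Zone is on standard time, UTC−08:00.
11:30 local + 8h = 19:30 UTC.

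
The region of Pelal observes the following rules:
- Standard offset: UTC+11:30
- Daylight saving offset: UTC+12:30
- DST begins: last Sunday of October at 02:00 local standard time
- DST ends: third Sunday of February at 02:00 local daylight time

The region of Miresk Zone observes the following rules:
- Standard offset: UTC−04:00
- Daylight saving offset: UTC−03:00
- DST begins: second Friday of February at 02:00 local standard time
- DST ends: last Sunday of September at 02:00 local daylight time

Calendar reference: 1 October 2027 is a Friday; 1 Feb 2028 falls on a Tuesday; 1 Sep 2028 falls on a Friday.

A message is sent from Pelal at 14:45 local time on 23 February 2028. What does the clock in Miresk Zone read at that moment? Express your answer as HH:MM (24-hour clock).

1 October 2027 is a Friday, so Sundays fall on 3, 10, 17, 24, 31; the last is October 31.
1 February 2028 is a Tuesday, so the first Sunday is February 6 and the third is February 20.
23 February 2028 is outside the daylight-saving period (31 October 2027 – 20 February 2028), so Pelal is on standard time, UTC+11:30.
14:45 Pelal − 11h30m = 03:15 UTC.
1 February 2028 is a Tuesday, so the first Friday is February 4 and the second is February 11.
1 September 2028 is a Friday, so Sundays fall on 3, 10, 17, 24; the last is September 24.
At the standard offset (UTC−04:00), 03:15 UTC − 4h = 23:15 Miresk Zone standard time (rolling into the previous day, 22 February 2028).
The standard-time date in Miresk Zone, 22 February 2028, lies within the daylight-saving period (11 February – 24 September), so Miresk Zone is on daylight time, UTC−03:00.
03:15 UTC − 3h = 00:15 Miresk Zone.

00:15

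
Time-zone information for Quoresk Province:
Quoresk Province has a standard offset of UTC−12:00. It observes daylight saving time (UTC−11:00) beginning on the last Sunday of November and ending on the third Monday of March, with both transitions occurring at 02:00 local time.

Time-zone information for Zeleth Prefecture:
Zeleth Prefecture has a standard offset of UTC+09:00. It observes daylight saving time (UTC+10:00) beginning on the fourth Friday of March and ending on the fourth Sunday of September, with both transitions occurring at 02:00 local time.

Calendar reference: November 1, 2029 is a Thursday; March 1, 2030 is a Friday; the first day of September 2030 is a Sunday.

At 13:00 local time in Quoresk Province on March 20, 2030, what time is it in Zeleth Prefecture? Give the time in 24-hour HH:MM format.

10:00

1 November 2029 is a Thursday, so Sundays fall on 4, 11, 18, 25; the last is November 25.
1 March 2030 is a Friday, so the first Monday is March 4 and the third is March 18.
March 20, 2030 is outside the daylight-saving period (25 November 2029 – 18 March 2030), so Quoresk Province is on standard time, UTC−12:00.
13:00 Quoresk Province + 12h = 01:00 UTC (rolling into the next day, 21 March 2030).
1 March 2030 is a Friday, so the first Friday is March 1 and the fourth is March 22.
1 September 2030 is a Sunday, so the first Sunday is September 1 and the fourth is September 22.
At the standard offset (UTC+09:00), 01:00 UTC + 9h = 10:00 Zeleth Prefecture standard time.
The standard-time date in Zeleth Prefecture, March 21, 2030, is outside the daylight-saving period (22 March – 22 September), so Zeleth Prefecture is on standard time, UTC+09:00.
01:00 UTC + 9h = 10:00 Zeleth Prefecture.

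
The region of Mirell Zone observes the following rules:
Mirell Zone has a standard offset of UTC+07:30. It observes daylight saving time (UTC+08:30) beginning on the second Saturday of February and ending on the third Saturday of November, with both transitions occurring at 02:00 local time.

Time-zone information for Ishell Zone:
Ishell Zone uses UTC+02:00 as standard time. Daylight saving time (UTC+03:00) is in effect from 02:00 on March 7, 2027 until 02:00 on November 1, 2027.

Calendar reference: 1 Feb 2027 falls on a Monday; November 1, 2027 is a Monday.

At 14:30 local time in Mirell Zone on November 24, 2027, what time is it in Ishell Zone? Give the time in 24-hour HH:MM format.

09:00

1 February 2027 is a Monday, so the first Saturday is February 6 and the second is February 13.
1 November 2027 is a Monday, so the first Saturday is November 6 and the third is November 20.
November 24, 2027 does not fall between 13 February and 20 November, so daylight saving is not in effect and Mirell Zone is at UTC+07:30.
14:30 Mirell Zone − 7h30m = 07:00 UTC.
At the standard offset (UTC+02:00), 07:00 UTC + 2h = 09:00 Ishell Zone standard time.
Daylight saving runs 7 March – 1 November; the standard-time date in Ishell Zone, November 24, 2027, is outside that window, so Ishell Zone is on standard time at UTC+02:00.
07:00 UTC + 2h = 09:00 Ishell Zone.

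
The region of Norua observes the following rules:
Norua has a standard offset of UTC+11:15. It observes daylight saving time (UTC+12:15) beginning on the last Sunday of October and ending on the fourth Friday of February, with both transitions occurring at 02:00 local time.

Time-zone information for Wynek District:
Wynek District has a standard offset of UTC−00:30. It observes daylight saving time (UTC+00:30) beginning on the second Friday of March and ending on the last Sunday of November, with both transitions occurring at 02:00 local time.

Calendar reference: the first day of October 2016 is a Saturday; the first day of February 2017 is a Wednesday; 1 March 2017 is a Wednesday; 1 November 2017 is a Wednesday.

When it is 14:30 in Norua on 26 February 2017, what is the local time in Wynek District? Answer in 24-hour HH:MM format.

02:45

1 October 2016 is a Saturday, so Sundays fall on 2, 9, 16, 23, 30; the last is October 30.
1 February 2017 is a Wednesday, so the first Friday is February 3 and the fourth is February 24.
Daylight saving runs 30 October 2016 – 24 February 2017; 26 February 2017 is outside that window, so Norua is on standard time at UTC+11:15.
14:30 Norua − 11h15m = 03:15 UTC.
1 March 2017 is a Wednesday, so the first Friday is March 3 and the second is March 10.
1 November 2017 is a Wednesday, so Sundays fall on 5, 12, 19, 26; the last is November 26.
At the standard offset (UTC−00:30), 03:15 UTC − 0h30m = 02:45 Wynek District standard time.
The standard-time date in Wynek District, 26 February 2017, does not fall between 10 March and 26 November, so daylight saving is not in effect and Wynek District is at UTC−00:30.
03:15 UTC − 0h30m = 02:45 Wynek District.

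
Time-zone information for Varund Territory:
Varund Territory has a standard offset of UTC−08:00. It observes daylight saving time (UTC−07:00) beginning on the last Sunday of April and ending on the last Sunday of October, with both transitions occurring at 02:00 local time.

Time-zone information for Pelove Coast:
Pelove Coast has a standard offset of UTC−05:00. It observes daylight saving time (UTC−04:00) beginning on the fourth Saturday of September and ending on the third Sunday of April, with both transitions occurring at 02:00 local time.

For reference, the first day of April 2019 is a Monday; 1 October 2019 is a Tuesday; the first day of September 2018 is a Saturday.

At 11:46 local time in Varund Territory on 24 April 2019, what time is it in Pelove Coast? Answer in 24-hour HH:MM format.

14:46

1 April 2019 is a Monday, so Sundays fall on 7, 14, 21, 28; the last is April 28.
1 October 2019 is a Tuesday, so Sundays fall on 6, 13, 20, 27; the last is October 27.
24 April 2019 does not fall between 28 April and 27 October, so daylight saving is not in effect and Varund Territory is at UTC−08:00.
11:46 Varund Territory + 8h = 19:46 UTC.
1 September 2018 is a Saturday, so the first Saturday is September 1 and the fourth is September 22.
1 April 2019 is a Monday, so the first Sunday is April 7 and the third is April 21.
At the standard offset (UTC−05:00), 19:46 UTC − 5h = 14:46 Pelove Coast standard time.
The standard-time date in Pelove Coast, 24 April 2019, is outside the daylight-saving period (22 September 2018 – 21 April 2019), so Pelove Coast is on standard time, UTC−05:00.
19:46 UTC − 5h = 14:46 Pelove Coast.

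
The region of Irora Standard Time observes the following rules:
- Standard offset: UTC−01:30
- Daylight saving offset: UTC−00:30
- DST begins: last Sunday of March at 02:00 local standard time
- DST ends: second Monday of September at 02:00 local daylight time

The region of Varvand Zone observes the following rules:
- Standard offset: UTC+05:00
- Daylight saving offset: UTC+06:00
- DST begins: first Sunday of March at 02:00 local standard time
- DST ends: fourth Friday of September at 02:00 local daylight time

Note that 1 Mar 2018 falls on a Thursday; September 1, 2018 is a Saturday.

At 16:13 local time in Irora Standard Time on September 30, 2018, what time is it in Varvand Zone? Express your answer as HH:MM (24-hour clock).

22:43

1 March 2018 is a Thursday, so Sundays fall on 4, 11, 18, 25; the last is March 25.
1 September 2018 is a Saturday, so the first Monday is September 3 and the second is September 10.
Daylight saving runs 25 March – 10 September; September 30, 2018 is outside that window, so Irora Standard Time is on standard time at UTC−01:30.
16:13 Irora Standard Time + 1h30m = 17:43 UTC.
1 March 2018 is a Thursday, so the first Sunday is March 4.
1 September 2018 is a Saturday, so the first Friday is September 7 and the fourth is September 28.
At the standard offset (UTC+05:00), 17:43 UTC + 5h = 22:43 Varvand Zone standard time.
The standard-time date in Varvand Zone, September 30, 2018, does not fall between 4 March and 28 September, so daylight saving is not in effect and Varvand Zone is at UTC+05:00.
17:43 UTC + 5h = 22:43 Varvand Zone.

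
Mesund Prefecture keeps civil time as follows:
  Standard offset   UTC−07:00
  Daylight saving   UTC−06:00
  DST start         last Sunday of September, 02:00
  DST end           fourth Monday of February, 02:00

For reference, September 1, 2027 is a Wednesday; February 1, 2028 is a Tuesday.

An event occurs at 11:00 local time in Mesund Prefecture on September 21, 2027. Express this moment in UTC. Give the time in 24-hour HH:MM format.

1 September 2027 is a Wednesday, so Sundays fall on 5, 12, 19, 26; the last is September 26.
1 February 2028 is a Tuesday, so the first Monday is February 7 and the fourth is February 28.
September 21, 2027 is outside the daylight-saving period (26 September 2027 – 28 February 2028), so Mesund Prefecture is on standard time, UTC−07:00.
11:00 local + 7h = 18:00 UTC.

18:00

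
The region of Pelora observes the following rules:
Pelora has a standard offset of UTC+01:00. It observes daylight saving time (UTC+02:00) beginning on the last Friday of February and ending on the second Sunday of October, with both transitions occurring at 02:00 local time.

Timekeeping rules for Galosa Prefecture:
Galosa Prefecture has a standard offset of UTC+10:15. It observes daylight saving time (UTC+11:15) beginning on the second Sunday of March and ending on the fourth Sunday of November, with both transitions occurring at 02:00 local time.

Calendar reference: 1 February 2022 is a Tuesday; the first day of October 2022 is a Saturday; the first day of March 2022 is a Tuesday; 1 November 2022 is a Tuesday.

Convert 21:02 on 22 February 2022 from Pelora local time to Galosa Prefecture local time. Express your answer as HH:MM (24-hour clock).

1 February 2022 is a Tuesday, so Fridays fall on 4, 11, 18, 25; the last is February 25.
1 October 2022 is a Saturday, so the first Sunday is October 2 and the second is October 9.
22 February 2022 is outside the daylight-saving period (25 February – 9 October), so Pelora is on standard time, UTC+01:00.
21:02 Pelora − 1h = 20:02 UTC.
1 March 2022 is a Tuesday, so the first Sunday is March 6 and the second is March 13.
1 November 2022 is a Tuesday, so the first Sunday is November 6 and the fourth is November 27.
At the standard offset (UTC+10:15), 20:02 UTC + 10h15m = 06:17 Galosa Prefecture standard time (rolling into the next day, 23 February 2022).
Daylight saving runs 13 March – 27 November; the standard-time date in Galosa Prefecture, 23 February 2022, is outside that window, so Galosa Prefecture is on standard time at UTC+10:15.
20:02 UTC + 10h15m = 06:17 Galosa Prefecture (rolling into the next day, 23 February 2022).

06:17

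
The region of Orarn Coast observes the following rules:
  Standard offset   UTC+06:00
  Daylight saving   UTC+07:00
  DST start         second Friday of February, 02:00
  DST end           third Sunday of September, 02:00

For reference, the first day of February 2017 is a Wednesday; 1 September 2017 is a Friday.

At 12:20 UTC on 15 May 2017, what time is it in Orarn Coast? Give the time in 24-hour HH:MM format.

1 February 2017 is a Wednesday, so the first Friday is February 3 and the second is February 10.
1 September 2017 is a Friday, so the first Sunday is September 3 and the third is September 17.
At the standard offset (UTC+06:00), 12:20 UTC + 6h = 18:20 Orarn Coast standard time.
Daylight saving runs 10 February – 17 September; the standard-time date in Orarn Coast, 15 May 2017, is inside that window, so Orarn Coast is at UTC+07:00.
12:20 UTC + 7h = 19:20 local.

19:20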